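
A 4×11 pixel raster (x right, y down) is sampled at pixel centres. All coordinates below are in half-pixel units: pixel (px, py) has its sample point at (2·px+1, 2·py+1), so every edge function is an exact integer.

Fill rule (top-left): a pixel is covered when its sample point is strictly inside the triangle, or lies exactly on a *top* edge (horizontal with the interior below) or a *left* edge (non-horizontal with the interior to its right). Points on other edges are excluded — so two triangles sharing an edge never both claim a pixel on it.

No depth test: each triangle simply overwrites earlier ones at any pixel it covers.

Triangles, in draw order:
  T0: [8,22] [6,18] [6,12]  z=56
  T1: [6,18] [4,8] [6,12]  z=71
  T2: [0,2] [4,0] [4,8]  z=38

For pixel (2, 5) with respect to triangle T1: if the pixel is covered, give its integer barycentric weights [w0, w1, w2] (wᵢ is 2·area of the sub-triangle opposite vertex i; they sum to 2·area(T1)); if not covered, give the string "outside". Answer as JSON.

T0:
  2·area = 12
  edge (8, 22)→(6, 18): d=(-2,-4) top-left  bias=+0
  edge (6, 18)→(6, 12): d=(0,-6) top-left  bias=+0
  edge (6, 12)→(8, 22): d=(2,10) right/bottom  bias=-1
    (2,3)@(5, 7): e=[18,-6,0] → ·  [on edge]
    (3,8)@(7, 17): e=[6,6,0] → ·  [on edge]
    (3,9)@(7, 19): e=[2,6,4] → #
    (3,10)@(7, 21): e=[-2,6,8] → ·
  covered (1 px):
    · · · ·
    · · · ·
    · · · ·
    · · · ·
    · · · ·
    · · · ·
    · · · ·
    · · · ·
    · · · ·
    · · · #
    · · · ·
T1:
  2·area = 12
  edge (6, 18)→(4, 8): d=(-2,-10) top-left  bias=+0
  edge (4, 8)→(6, 12): d=(2,4) right/bottom  bias=-1
  edge (6, 12)→(6, 18): d=(0,6) right/bottom  bias=-1
    (1,1)@(3, 3): e=[0,-6,18] → ·  [on edge]
    (2,5)@(5, 11): e=[4,2,6] → #
    (3,5)@(7, 11): e=[24,-6,-6] → ·
    (2,6)@(5, 13): e=[0,6,6] → #  [on edge]
    (3,6)@(7, 13): e=[20,-2,-6] → ·
    (2,7)@(5, 15): e=[-4,10,6] → ·
  covered (2 px):
    · · · ·
    · · · ·
    · · · ·
    · · · ·
    · · · ·
    · · # ·
    · · # ·
    · · · ·
    · · · ·
    · · · ·
    · · · ·
T2:
  2·area = 32
  edge (0, 2)→(4, 0): d=(4,-2) top-left  bias=+0
  edge (4, 0)→(4, 8): d=(0,8) right/bottom  bias=-1
  edge (4, 8)→(0, 2): d=(-4,-6) top-left  bias=+0
    (1,0)@(3, 1): e=[2,8,22] → #
    (2,0)@(5, 1): e=[6,-8,34] → ·
    (0,1)@(1, 3): e=[6,24,2] → #
    (2,1)@(5, 3): e=[14,-8,26] → ·
    (0,2)@(1, 5): e=[14,24,-6] → ·
    (1,2)@(3, 5): e=[18,8,6] → #
    (2,2)@(5, 5): e=[22,-8,18] → ·
    (1,3)@(3, 7): e=[26,8,-2] → ·
  covered (4 px):
    · # · ·
    # # · ·
    · # · ·
    · · · ·
    · · · ·
    · · · ·
    · · · ·
    · · · ·
    · · · ·
    · · · ·
    · · · ·

Result: [2,6,4]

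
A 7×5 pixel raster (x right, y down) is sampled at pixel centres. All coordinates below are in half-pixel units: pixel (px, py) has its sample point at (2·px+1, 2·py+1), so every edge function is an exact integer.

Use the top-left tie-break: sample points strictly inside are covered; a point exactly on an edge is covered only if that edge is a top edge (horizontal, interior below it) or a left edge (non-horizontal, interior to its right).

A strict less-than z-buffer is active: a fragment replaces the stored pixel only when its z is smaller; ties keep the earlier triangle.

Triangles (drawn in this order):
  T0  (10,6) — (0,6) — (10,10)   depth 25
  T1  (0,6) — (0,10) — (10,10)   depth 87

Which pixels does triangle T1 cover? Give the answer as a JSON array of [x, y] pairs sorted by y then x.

T0:
  2·area = 40  (B↔C swapped to make it positive)
  edge (10, 6)→(10, 10): d=(0,4) right/bottom  bias=-1
  edge (10, 10)→(0, 6): d=(-10,-4) top-left  bias=+0
  edge (0, 6)→(10, 6): d=(10,0) top-left  bias=+0
    (1,3)@(3, 7): e=[28,2,10] → X
    (2,3)@(5, 7): e=[20,10,10] → X
    (3,3)@(7, 7): e=[12,18,10] → X
    (4,3)@(9, 7): e=[4,26,10] → X
    (5,3)@(11, 7): e=[-4,34,10] → .
    (1,4)@(3, 9): e=[28,-18,30] → .
    (2,4)@(5, 9): e=[20,-10,30] → .
    (3,4)@(7, 9): e=[12,-2,30] → .
    (4,4)@(9, 9): e=[4,6,30] → X
    (5,4)@(11, 9): e=[-4,14,30] → .
  covered (5 px):
    . . . . . . .
    . . . . . . .
    . . . . . . .
    . X X X X . .
    . . . . X . .
T1:
  2·area = 40  (B↔C swapped to make it positive)
  edge (0, 6)→(10, 10): d=(10,4) right/bottom  bias=-1
  edge (10, 10)→(0, 10): d=(-10,0) right/bottom  bias=-1
  edge (0, 10)→(0, 6): d=(0,-4) top-left  bias=+0
    (0,3)@(1, 7): e=[6,30,4] → X
    (1,3)@(3, 7): e=[-2,30,12] → .
    (0,4)@(1, 9): e=[26,10,4] → X
    (1,4)@(3, 9): e=[18,10,12] → X
    (2,4)@(5, 9): e=[10,10,20] → X
    (3,4)@(7, 9): e=[2,10,28] → X
    (4,4)@(9, 9): e=[-6,10,36] → .
  covered (5 px):
    . . . . . . .
    . . . . . . .
    . . . . . . .
    X . . . . . .
    X X X X . . .

Result: [[0,3],[0,4],[1,4],[2,4],[3,4]]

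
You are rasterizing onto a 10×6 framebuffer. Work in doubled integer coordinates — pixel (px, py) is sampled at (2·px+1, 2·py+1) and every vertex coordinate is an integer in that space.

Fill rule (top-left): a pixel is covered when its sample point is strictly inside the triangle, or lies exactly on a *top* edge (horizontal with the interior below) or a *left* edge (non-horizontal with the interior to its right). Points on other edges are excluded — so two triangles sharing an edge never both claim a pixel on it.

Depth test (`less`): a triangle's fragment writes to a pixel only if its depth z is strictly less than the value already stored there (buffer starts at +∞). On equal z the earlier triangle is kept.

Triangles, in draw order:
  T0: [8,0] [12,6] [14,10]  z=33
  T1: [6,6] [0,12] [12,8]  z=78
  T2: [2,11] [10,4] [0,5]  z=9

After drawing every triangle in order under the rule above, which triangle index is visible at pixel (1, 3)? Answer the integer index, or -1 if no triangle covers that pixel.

T0:
  2·area = 4
  edge (8, 0)→(12, 6): d=(4,6) right/bottom  bias=-1
  edge (12, 6)→(14, 10): d=(2,4) right/bottom  bias=-1
  edge (14, 10)→(8, 0): d=(-6,-10) top-left  bias=+0
    (5,2)@(11, 5): e=[2,2,0] → █  [on edge]
    (6,2)@(13, 5): e=[-10,-6,20] → ·
    (5,3)@(11, 7): e=[10,6,-12] → ·
  covered (1 px):
    · · · · · · · · · ·
    · · · · · · · · · ·
    · · · · · █ · · · ·
    · · · · · · · · · ·
    · · · · · · · · · ·
    · · · · · · · · · ·
T1:
  2·area = 48  (B↔C swapped to make it positive)
  edge (6, 6)→(12, 8): d=(6,2) right/bottom  bias=-1
  edge (12, 8)→(0, 12): d=(-12,4) right/bottom  bias=-1
  edge (0, 12)→(6, 6): d=(6,-6) top-left  bias=+0
    (5,0)@(11, 1): e=[-40,88,0] → ·  [on edge]
    (4,1)@(9, 3): e=[-24,72,0] → ·  [on edge]
    (1,2)@(3, 5): e=[0,72,-24] → ·  [on edge]
    (3,2)@(7, 5): e=[-8,56,0] → ·  [on edge]
    (2,3)@(5, 7): e=[8,40,0] → █  [on edge]
    (3,3)@(7, 7): e=[4,32,12] → █
    (4,3)@(9, 7): e=[0,24,24] → ·  [on edge]
    (7,3)@(15, 7): e=[-12,0,60] → ·  [on edge]
    (1,4)@(3, 9): e=[24,24,0] → █  [on edge]
    (4,4)@(9, 9): e=[12,0,36] → ·  [on edge]
    (7,4)@(15, 9): e=[0,-24,72] → ·  [on edge]
    (0,5)@(1, 11): e=[40,8,0] → █  [on edge]
    (1,5)@(3, 11): e=[36,0,12] → ·  [on edge]
  covered (6 px):
    · · · · · · · · · ·
    · · · · · · · · · ·
    · · · · · · · · · ·
    · · █ █ · · · · · ·
    · █ █ █ · · · · · ·
    █ · · · · · · · · ·
T2:
  2·area = 62  (B↔C swapped to make it positive)
  edge (2, 11)→(0, 5): d=(-2,-6) top-left  bias=+0
  edge (0, 5)→(10, 4): d=(10,-1) top-left  bias=+0
  edge (10, 4)→(2, 11): d=(-8,7) right/bottom  bias=-1
    (0,2)@(1, 5): e=[6,1,55] → █
    (1,2)@(3, 5): e=[18,3,41] → █
    (2,2)@(5, 5): e=[30,5,27] → █
    (3,2)@(7, 5): e=[42,7,13] → █
    (4,2)@(9, 5): e=[54,9,-1] → ·
    (0,3)@(1, 7): e=[2,21,39] → █
    (3,3)@(7, 7): e=[38,27,-3] → ·
    (0,4)@(1, 9): e=[-2,41,23] → ·
    (1,4)@(3, 9): e=[10,43,9] → █
    (2,4)@(5, 9): e=[22,45,-5] → ·
    (1,5)@(3, 11): e=[6,63,-7] → ·
  covered (8 px):
    · · · · · · · · · ·
    · · · · · · · · · ·
    █ █ █ █ · · · · · ·
    █ █ █ · · · · · · ·
    · █ · · · · · · · ·
    · · · · · · · · · ·

Z-buffer (winner per pixel, '.' = empty):
  . . . . . . . . . .
  . . . . . . . . . .
  2 2 2 2 . 0 . . . .
  2 2 2 1 . . . . . .
  . 2 1 1 . . . . . .
  1 . . . . . . . . .

Result: 2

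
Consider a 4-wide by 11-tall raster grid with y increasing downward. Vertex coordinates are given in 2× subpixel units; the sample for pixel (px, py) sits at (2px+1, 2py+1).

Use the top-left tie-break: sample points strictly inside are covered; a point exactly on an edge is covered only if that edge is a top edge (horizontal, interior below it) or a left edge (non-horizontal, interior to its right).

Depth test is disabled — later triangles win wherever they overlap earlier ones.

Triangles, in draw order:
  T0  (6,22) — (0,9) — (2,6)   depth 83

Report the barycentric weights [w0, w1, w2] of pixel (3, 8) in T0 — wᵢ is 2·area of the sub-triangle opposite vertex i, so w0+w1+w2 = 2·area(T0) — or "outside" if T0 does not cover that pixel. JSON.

T0:
  2·area = 44
  edge (6, 22)→(0, 9): d=(-6,-13) top-left  bias=+0
  edge (0, 9)→(2, 6): d=(2,-3) top-left  bias=+0
  edge (2, 6)→(6, 22): d=(4,16) right/bottom  bias=-1
    (0,4)@(1, 9): e=[13,3,28] → #
    (1,4)@(3, 9): e=[39,9,-4] → ·
    (0,5)@(1, 11): e=[1,7,36] → #
    (1,5)@(3, 11): e=[27,13,4] → #
    (2,5)@(5, 11): e=[53,19,-28] → ·
    (0,6)@(1, 13): e=[-11,11,44] → ·
    (1,6)@(3, 13): e=[15,17,12] → #
    (2,6)@(5, 13): e=[41,23,-20] → ·
    (1,7)@(3, 15): e=[3,21,20] → #
    (2,7)@(5, 15): e=[29,27,-12] → ·
    (1,8)@(3, 17): e=[-9,25,28] → ·
    (2,9)@(5, 19): e=[5,35,4] → #
  covered (6 px):
    · · · ·
    · · · ·
    · · · ·
    · · · ·
    # · · ·
    # # · ·
    · # · ·
    · # · ·
    · · · ·
    · · # ·
    · · · ·

Result: "outside"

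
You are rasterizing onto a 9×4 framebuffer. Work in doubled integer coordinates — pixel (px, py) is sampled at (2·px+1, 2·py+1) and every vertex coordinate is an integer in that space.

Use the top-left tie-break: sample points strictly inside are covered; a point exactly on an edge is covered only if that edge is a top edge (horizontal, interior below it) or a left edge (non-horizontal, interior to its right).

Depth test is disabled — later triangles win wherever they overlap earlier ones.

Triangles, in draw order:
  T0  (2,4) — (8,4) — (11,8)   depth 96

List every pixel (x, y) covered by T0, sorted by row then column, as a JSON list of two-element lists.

T0:
  2·area = 24
  edge (2, 4)→(8, 4): d=(6,0) top-left  bias=+0
  edge (8, 4)→(11, 8): d=(3,4) right/bottom  bias=-1
  edge (11, 8)→(2, 4): d=(-9,-4) top-left  bias=+0
    (2,2)@(5, 5): e=[6,15,3] → █
    (3,2)@(7, 5): e=[6,7,11] → █
    (4,2)@(9, 5): e=[6,-1,19] → ·
    (2,3)@(5, 7): e=[18,21,-15] → ·
    (3,3)@(7, 7): e=[18,13,-7] → ·
    (4,3)@(9, 7): e=[18,5,1] → █
    (5,3)@(11, 7): e=[18,-3,9] → ·
  covered (3 px):
    · · · · · · · · ·
    · · · · · · · · ·
    · · █ █ · · · · ·
    · · · · █ · · · ·

Answer: [[2,2],[3,2],[4,3]]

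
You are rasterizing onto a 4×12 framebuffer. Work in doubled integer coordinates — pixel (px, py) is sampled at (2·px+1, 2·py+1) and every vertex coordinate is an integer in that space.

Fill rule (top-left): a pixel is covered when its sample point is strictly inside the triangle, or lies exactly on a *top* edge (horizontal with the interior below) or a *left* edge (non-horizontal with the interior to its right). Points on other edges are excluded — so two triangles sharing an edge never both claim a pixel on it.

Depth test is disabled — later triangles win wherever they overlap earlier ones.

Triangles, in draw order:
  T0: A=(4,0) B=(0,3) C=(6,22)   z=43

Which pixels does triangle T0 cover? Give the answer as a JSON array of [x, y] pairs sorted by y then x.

T0:
  2·area = 94  (B↔C swapped to make it positive)
  edge (4, 0)→(6, 22): d=(2,22) right/bottom  bias=-1
  edge (6, 22)→(0, 3): d=(-6,-19) top-left  bias=+0
  edge (0, 3)→(4, 0): d=(4,-3) top-left  bias=+0
    (1,0)@(3, 1): e=[24,69,1] → #
    (2,0)@(5, 1): e=[-20,107,7] → ·
    (0,1)@(1, 3): e=[72,19,3] → #
    (2,1)@(5, 3): e=[-16,95,15] → ·
    (0,2)@(1, 5): e=[76,7,11] → #
    (2,2)@(5, 5): e=[-12,83,23] → ·
    (0,3)@(1, 7): e=[80,-5,19] → ·
    (1,3)@(3, 7): e=[36,33,25] → #
    (2,3)@(5, 7): e=[-8,71,31] → ·
    (1,4)@(3, 9): e=[40,21,33] → #
    (2,4)@(5, 9): e=[-4,59,39] → ·
    (1,5)@(3, 11): e=[44,9,41] → #
    (2,5)@(5, 11): e=[0,47,47] → ·  [on edge]
  covered (11 px):
    · # · ·
    # # · ·
    # # · ·
    · # · ·
    · # · ·
    · # · ·
    · · # ·
    · · # ·
    · · # ·
    · · · ·
    · · · ·
    · · · ·

Final: [[1,0],[0,1],[1,1],[0,2],[1,2],[1,3],[1,4],[1,5],[2,6],[2,7],[2,8]]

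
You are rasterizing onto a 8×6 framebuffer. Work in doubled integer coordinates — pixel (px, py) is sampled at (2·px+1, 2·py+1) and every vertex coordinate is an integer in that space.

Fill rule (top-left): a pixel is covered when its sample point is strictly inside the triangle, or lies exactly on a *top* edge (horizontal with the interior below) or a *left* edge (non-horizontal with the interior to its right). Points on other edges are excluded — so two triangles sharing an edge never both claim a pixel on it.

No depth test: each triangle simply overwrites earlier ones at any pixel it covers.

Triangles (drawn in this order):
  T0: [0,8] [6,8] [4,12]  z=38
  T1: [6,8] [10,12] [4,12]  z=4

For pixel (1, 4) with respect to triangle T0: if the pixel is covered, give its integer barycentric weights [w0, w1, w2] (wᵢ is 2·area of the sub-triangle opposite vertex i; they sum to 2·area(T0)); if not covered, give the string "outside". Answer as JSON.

T0:
  2·area = 24
  edge (0, 8)→(6, 8): d=(6,0) top-left  bias=+0
  edge (6, 8)→(4, 12): d=(-2,4) right/bottom  bias=-1
  edge (4, 12)→(0, 8): d=(-4,-4) top-left  bias=+0
    (0,4)@(1, 9): e=[6,18,0] → █  [on edge]
    (1,4)@(3, 9): e=[6,10,8] → █
    (2,4)@(5, 9): e=[6,2,16] → █
    (3,4)@(7, 9): e=[6,-6,24] → ·
    (0,5)@(1, 11): e=[18,14,-8] → ·
    (1,5)@(3, 11): e=[18,6,0] → █  [on edge]
    (2,5)@(5, 11): e=[18,-2,8] → ·
  covered (4 px):
    · · · · · · · ·
    · · · · · · · ·
    · · · · · · · ·
    · · · · · · · ·
    █ █ █ · · · · ·
    · █ · · · · · ·
T1:
  2·area = 24
  edge (6, 8)→(10, 12): d=(4,4) right/bottom  bias=-1
  edge (10, 12)→(4, 12): d=(-6,0) right/bottom  bias=-1
  edge (4, 12)→(6, 8): d=(2,-4) top-left  bias=+0
    (0,1)@(1, 3): e=[0,54,-30] → ·  [on edge]
    (1,2)@(3, 5): e=[0,42,-18] → ·  [on edge]
    (2,3)@(5, 7): e=[0,30,-6] → ·  [on edge]
    (3,4)@(7, 9): e=[0,18,6] → ·  [on edge]
    (2,5)@(5, 11): e=[16,6,2] → █
    (3,5)@(7, 11): e=[8,6,10] → █
    (4,5)@(9, 11): e=[0,6,18] → ·  [on edge]
  covered (2 px):
    · · · · · · · ·
    · · · · · · · ·
    · · · · · · · ·
    · · · · · · · ·
    · · · · · · · ·
    · · █ █ · · · ·

Answer: [10,8,6]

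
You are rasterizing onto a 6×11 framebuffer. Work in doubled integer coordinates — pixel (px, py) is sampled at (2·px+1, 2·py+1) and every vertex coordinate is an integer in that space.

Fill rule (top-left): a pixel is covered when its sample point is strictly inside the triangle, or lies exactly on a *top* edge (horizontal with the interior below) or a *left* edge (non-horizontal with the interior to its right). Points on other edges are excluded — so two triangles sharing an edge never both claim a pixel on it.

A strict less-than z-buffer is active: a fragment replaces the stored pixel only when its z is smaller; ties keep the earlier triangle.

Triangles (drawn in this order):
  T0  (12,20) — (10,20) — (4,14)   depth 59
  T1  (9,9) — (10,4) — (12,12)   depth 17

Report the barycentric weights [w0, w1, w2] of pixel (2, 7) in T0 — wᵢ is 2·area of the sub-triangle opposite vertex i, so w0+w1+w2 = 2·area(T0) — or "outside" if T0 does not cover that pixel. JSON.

T0:
  2·area = 12
  edge (12, 20)→(10, 20): d=(-2,0) right/bottom  bias=-1
  edge (10, 20)→(4, 14): d=(-6,-6) top-left  bias=+0
  edge (4, 14)→(12, 20): d=(8,6) right/bottom  bias=-1
    (0,5)@(1, 11): e=[18,0,-6] → ·  [on edge]
    (1,6)@(3, 13): e=[14,0,-2] → ·  [on edge]
    (2,7)@(5, 15): e=[10,0,2] → █  [on edge]
    (3,7)@(7, 15): e=[10,12,-10] → ·
    (2,8)@(5, 17): e=[6,-12,18] → ·
    (3,8)@(7, 17): e=[6,0,6] → █  [on edge]
    (4,8)@(9, 17): e=[6,12,-6] → ·
    (3,9)@(7, 19): e=[2,-12,22] → ·
    (4,9)@(9, 19): e=[2,0,10] → █  [on edge]
    (5,9)@(11, 19): e=[2,12,-2] → ·
    (4,10)@(9, 21): e=[-2,-12,26] → ·
    (5,10)@(11, 21): e=[-2,0,14] → ·  [on edge]
  covered (3 px):
    · · · · · ·
    · · · · · ·
    · · · · · ·
    · · · · · ·
    · · · · · ·
    · · · · · ·
    · · · · · ·
    · · █ · · ·
    · · · █ · ·
    · · · · █ ·
    · · · · · ·
T1:
  2·area = 18
  edge (9, 9)→(10, 4): d=(1,-5) top-left  bias=+0
  edge (10, 4)→(12, 12): d=(2,8) right/bottom  bias=-1
  edge (12, 12)→(9, 9): d=(-3,-3) top-left  bias=+0
    (0,0)@(1, 1): e=[-48,66,0] → ·  [on edge]
    (1,1)@(3, 3): e=[-36,54,0] → ·  [on edge]
    (2,2)@(5, 5): e=[-24,42,0] → ·  [on edge]
    (3,3)@(7, 7): e=[-12,30,0] → ·  [on edge]
    (4,4)@(9, 9): e=[0,18,0] → █  [on edge]
    (5,4)@(11, 9): e=[10,2,6] → █
    (4,5)@(9, 11): e=[2,22,-6] → ·
    (5,5)@(11, 11): e=[12,6,0] → █  [on edge]
    (5,6)@(11, 13): e=[14,10,-6] → ·
    (3,9)@(7, 19): e=[0,54,-36] → ·  [on edge]
  covered (3 px):
    · · · · · ·
    · · · · · ·
    · · · · · ·
    · · · · · ·
    · · · · █ █
    · · · · · █
    · · · · · ·
    · · · · · ·
    · · · · · ·
    · · · · · ·
    · · · · · ·

Final: [0,2,10]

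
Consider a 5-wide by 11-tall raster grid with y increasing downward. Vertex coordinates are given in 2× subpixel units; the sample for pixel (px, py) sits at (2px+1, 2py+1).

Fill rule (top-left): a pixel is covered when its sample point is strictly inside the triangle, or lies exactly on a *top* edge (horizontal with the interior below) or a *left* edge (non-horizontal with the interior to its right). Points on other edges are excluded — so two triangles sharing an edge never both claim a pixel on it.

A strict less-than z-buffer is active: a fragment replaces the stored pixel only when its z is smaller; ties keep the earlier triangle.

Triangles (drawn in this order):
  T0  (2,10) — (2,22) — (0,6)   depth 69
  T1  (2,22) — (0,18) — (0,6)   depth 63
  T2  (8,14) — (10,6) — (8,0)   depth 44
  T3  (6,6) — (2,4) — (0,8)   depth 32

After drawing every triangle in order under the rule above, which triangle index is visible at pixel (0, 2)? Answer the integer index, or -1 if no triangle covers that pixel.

T0:
  2·area = 24
  edge (2, 10)→(2, 22): d=(0,12) right/bottom  bias=-1
  edge (2, 22)→(0, 6): d=(-2,-16) top-left  bias=+0
  edge (0, 6)→(2, 10): d=(2,4) right/bottom  bias=-1
    (0,4)@(1, 9): e=[12,10,2] → X
    (1,4)@(3, 9): e=[-12,42,-6] → .
    (0,5)@(1, 11): e=[12,6,6] → X
    (1,5)@(3, 11): e=[-12,38,-2] → .
    (0,6)@(1, 13): e=[12,2,10] → X
    (1,6)@(3, 13): e=[-12,34,2] → .
    (0,7)@(1, 15): e=[12,-2,14] → .
  covered (3 px):
    . . . . .
    . . . . .
    . . . . .
    . . . . .
    X . . . .
    X . . . .
    X . . . .
    . . . . .
    . . . . .
    . . . . .
    . . . . .
T1:
  2·area = 24
  edge (2, 22)→(0, 18): d=(-2,-4) top-left  bias=+0
  edge (0, 18)→(0, 6): d=(0,-12) top-left  bias=+0
  edge (0, 6)→(2, 22): d=(2,16) right/bottom  bias=-1
    (0,7)@(1, 15): e=[10,12,2] → X
    (1,7)@(3, 15): e=[18,36,-30] → .
    (0,8)@(1, 17): e=[6,12,6] → X
    (1,8)@(3, 17): e=[14,36,-26] → .
    (0,9)@(1, 19): e=[2,12,10] → X
    (1,9)@(3, 19): e=[10,36,-22] → .
    (0,10)@(1, 21): e=[-2,12,14] → .
  covered (3 px):
    . . . . .
    . . . . .
    . . . . .
    . . . . .
    . . . . .
    . . . . .
    . . . . .
    X . . . .
    X . . . .
    X . . . .
    . . . . .
T2:
  2·area = 28  (B↔C swapped to make it positive)
  edge (8, 14)→(8, 0): d=(0,-14) top-left  bias=+0
  edge (8, 0)→(10, 6): d=(2,6) right/bottom  bias=-1
  edge (10, 6)→(8, 14): d=(-2,8) right/bottom  bias=-1
    (4,1)@(9, 3): e=[14,0,14] → .  [on edge]
    (4,2)@(9, 5): e=[14,4,10] → X
    (4,3)@(9, 7): e=[14,8,6] → X
    (4,4)@(9, 9): e=[14,12,2] → X
    (4,5)@(9, 11): e=[14,16,-2] → .
  covered (3 px):
    . . . . .
    . . . . .
    . . . . X
    . . . . X
    . . . . X
    . . . . .
    . . . . .
    . . . . .
    . . . . .
    . . . . .
    . . . . .
T3:
  2·area = 20  (B↔C swapped to make it positive)
  edge (6, 6)→(0, 8): d=(-6,2) right/bottom  bias=-1
  edge (0, 8)→(2, 4): d=(2,-4) top-left  bias=+0
  edge (2, 4)→(6, 6): d=(4,2) right/bottom  bias=-1
    (1,2)@(3, 5): e=[12,6,2] → X
    (2,2)@(5, 5): e=[8,14,-2] → .
    (4,2)@(9, 5): e=[0,30,-10] → .  [on edge]
    (0,3)@(1, 7): e=[4,2,14] → X
    (1,3)@(3, 7): e=[0,10,10] → .  [on edge]
    (0,4)@(1, 9): e=[-8,6,22] → .
  covered (2 px):
    . . . . .
    . . . . .
    . X . . .
    X . . . .
    . . . . .
    . . . . .
    . . . . .
    . . . . .
    . . . . .
    . . . . .
    . . . . .

Z-buffer (winner per pixel, '.' = empty):
  . . . . .
  . . . . .
  . 3 . . 2
  3 . . . 2
  0 . . . 2
  0 . . . .
  0 . . . .
  1 . . . .
  1 . . . .
  1 . . . .
  . . . . .

Answer: -1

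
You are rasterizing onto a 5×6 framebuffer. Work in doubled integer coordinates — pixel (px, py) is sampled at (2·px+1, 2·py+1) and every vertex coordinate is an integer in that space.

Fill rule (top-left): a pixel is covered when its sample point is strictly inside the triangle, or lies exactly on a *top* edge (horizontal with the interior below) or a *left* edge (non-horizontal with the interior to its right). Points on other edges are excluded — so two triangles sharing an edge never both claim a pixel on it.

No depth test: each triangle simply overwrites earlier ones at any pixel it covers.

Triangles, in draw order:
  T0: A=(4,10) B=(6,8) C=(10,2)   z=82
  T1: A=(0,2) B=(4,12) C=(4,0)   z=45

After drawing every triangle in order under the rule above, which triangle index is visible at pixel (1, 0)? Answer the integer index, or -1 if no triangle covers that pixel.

T0:
  2·area = 4  (B↔C swapped to make it positive)
  edge (4, 10)→(10, 2): d=(6,-8) top-left  bias=+0
  edge (10, 2)→(6, 8): d=(-4,6) right/bottom  bias=-1
  edge (6, 8)→(4, 10): d=(-2,2) right/bottom  bias=-1
    (4,2)@(9, 5): e=[10,-6,0] → ·  [on edge]
    (3,3)@(7, 7): e=[6,-2,0] → ·  [on edge]
    (2,4)@(5, 9): e=[2,2,0] → ·  [on edge]
    (1,5)@(3, 11): e=[-2,6,0] → ·  [on edge]
  covered (0 px):
    · · · · ·
    · · · · ·
    · · · · ·
    · · · · ·
    · · · · ·
    · · · · ·
T1:
  2·area = 48  (B↔C swapped to make it positive)
  edge (0, 2)→(4, 0): d=(4,-2) top-left  bias=+0
  edge (4, 0)→(4, 12): d=(0,12) right/bottom  bias=-1
  edge (4, 12)→(0, 2): d=(-4,-10) top-left  bias=+0
    (1,0)@(3, 1): e=[2,12,34] → #
    (2,0)@(5, 1): e=[6,-12,54] → ·
    (0,1)@(1, 3): e=[6,36,6] → #
    (2,1)@(5, 3): e=[14,-12,46] → ·
    (0,2)@(1, 5): e=[14,36,-2] → ·
    (1,2)@(3, 5): e=[18,12,18] → #
    (2,2)@(5, 5): e=[22,-12,38] → ·
    (1,3)@(3, 7): e=[26,12,10] → #
    (2,3)@(5, 7): e=[30,-12,30] → ·
    (1,4)@(3, 9): e=[34,12,2] → #
    (2,4)@(5, 9): e=[38,-12,22] → ·
    (1,5)@(3, 11): e=[42,12,-6] → ·
  covered (6 px):
    · # · · ·
    # # · · ·
    · # · · ·
    · # · · ·
    · # · · ·
    · · · · ·

Z-buffer (winner per pixel, '.' = empty):
  . 1 . . .
  1 1 . . .
  . 1 . . .
  . 1 . . .
  . 1 . . .
  . . . . .

Final: 1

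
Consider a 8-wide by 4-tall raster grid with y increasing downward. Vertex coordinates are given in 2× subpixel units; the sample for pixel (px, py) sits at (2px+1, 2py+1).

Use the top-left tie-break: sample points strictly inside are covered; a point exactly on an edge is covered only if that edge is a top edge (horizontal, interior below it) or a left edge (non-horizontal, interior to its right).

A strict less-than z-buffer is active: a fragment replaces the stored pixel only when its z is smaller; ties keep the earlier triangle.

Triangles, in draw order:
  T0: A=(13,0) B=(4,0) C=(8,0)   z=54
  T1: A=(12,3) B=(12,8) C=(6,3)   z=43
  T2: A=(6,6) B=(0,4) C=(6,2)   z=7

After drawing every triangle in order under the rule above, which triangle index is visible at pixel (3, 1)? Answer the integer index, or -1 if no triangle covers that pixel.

T0:
  degenerate (2·area = 0) — covers nothing
T1:
  2·area = 30
  edge (12, 3)→(12, 8): d=(0,5) right/bottom  bias=-1
  edge (12, 8)→(6, 3): d=(-6,-5) top-left  bias=+0
  edge (6, 3)→(12, 3): d=(6,0) top-left  bias=+0
    (0,1)@(1, 3): e=[55,-25,0] → ·  [on edge]
    (1,1)@(3, 3): e=[45,-15,0] → ·  [on edge]
    (2,1)@(5, 3): e=[35,-5,0] → ·  [on edge]
    (3,1)@(7, 3): e=[25,5,0] → #  [on edge]
    (4,1)@(9, 3): e=[15,15,0] → #  [on edge]
    (5,1)@(11, 3): e=[5,25,0] → #  [on edge]
    (6,1)@(13, 3): e=[-5,35,0] → ·  [on edge]
    (7,1)@(15, 3): e=[-15,45,0] → ·  [on edge]
    (3,2)@(7, 5): e=[25,-7,12] → ·
    (4,2)@(9, 5): e=[15,3,12] → #
    (6,2)@(13, 5): e=[-5,23,12] → ·
    (4,3)@(9, 7): e=[15,-9,24] → ·
  covered (6 px):
    · · · · · · · ·
    · · · # # # · ·
    · · · · # # · ·
    · · · · · # · ·
T2:
  2·area = 24
  edge (6, 6)→(0, 4): d=(-6,-2) top-left  bias=+0
  edge (0, 4)→(6, 2): d=(6,-2) top-left  bias=+0
  edge (6, 2)→(6, 6): d=(0,4) right/bottom  bias=-1
    (4,0)@(9, 1): e=[36,0,-12] → ·  [on edge]
    (1,1)@(3, 3): e=[12,0,12] → #  [on edge]
    (2,1)@(5, 3): e=[16,4,4] → #
    (3,1)@(7, 3): e=[20,8,-4] → ·
    (1,2)@(3, 5): e=[0,12,12] → #  [on edge]
    (3,2)@(7, 5): e=[8,20,-4] → ·
    (1,3)@(3, 7): e=[-12,24,12] → ·
    (2,3)@(5, 7): e=[-8,28,4] → ·
    (4,3)@(9, 7): e=[0,36,-12] → ·  [on edge]
  covered (4 px):
    · · · · · · · ·
    · # # · · · · ·
    · # # · · · · ·
    · · · · · · · ·

Z-buffer (winner per pixel, '.' = empty):
  . . . . . . . .
  . 2 2 1 1 1 . .
  . 2 2 . 1 1 . .
  . . . . . 1 . .

Result: 1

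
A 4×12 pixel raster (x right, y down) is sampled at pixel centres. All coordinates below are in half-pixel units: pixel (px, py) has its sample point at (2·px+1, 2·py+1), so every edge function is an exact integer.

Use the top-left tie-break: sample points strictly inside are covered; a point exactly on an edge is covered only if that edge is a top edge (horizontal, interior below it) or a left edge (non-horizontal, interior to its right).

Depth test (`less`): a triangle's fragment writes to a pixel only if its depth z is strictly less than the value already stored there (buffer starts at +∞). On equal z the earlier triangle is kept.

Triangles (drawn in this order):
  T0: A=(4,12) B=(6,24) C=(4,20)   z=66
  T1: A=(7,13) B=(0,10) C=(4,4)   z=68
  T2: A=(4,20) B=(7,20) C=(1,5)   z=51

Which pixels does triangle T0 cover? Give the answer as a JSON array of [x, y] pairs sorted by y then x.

T0:
  2·area = 16
  edge (4, 12)→(6, 24): d=(2,12) right/bottom  bias=-1
  edge (6, 24)→(4, 20): d=(-2,-4) top-left  bias=+0
  edge (4, 20)→(4, 12): d=(0,-8) top-left  bias=+0
    (2,9)@(5, 19): e=[2,6,8] → X
    (3,9)@(7, 19): e=[-22,14,24] → .
    (2,10)@(5, 21): e=[6,2,8] → X
    (3,10)@(7, 21): e=[-18,10,24] → .
    (2,11)@(5, 23): e=[10,-2,8] → .
  covered (2 px):
    . . . .
    . . . .
    . . . .
    . . . .
    . . . .
    . . . .
    . . . .
    . . . .
    . . . .
    . . X .
    . . X .
    . . . .
T1:
  2·area = 54
  edge (7, 13)→(0, 10): d=(-7,-3) top-left  bias=+0
  edge (0, 10)→(4, 4): d=(4,-6) top-left  bias=+0
  edge (4, 4)→(7, 13): d=(3,9) right/bottom  bias=-1
    (1,0)@(3, 1): e=[72,-18,0] → .  [on edge]
    (1,3)@(3, 7): e=[30,6,18] → X
    (2,3)@(5, 7): e=[36,18,0] → .  [on edge]
    (0,4)@(1, 9): e=[10,2,42] → X
    (2,4)@(5, 9): e=[22,26,6] → X
    (3,4)@(7, 9): e=[28,38,-12] → .
    (0,5)@(1, 11): e=[-4,10,48] → .
    (1,5)@(3, 11): e=[2,22,30] → X
    (3,5)@(7, 11): e=[14,46,-6] → .
    (1,6)@(3, 13): e=[-12,30,36] → .
    (2,6)@(5, 13): e=[-6,42,18] → .
    (3,6)@(7, 13): e=[0,54,0] → .  [on edge]
  covered (6 px):
    . . . .
    . . . .
    . . . .
    . X . .
    X X X .
    . X X .
    . . . .
    . . . .
    . . . .
    . . . .
    . . . .
    . . . .
T2:
  2·area = 45  (B↔C swapped to make it positive)
  edge (4, 20)→(1, 5): d=(-3,-15) top-left  bias=+0
  edge (1, 5)→(7, 20): d=(6,15) right/bottom  bias=-1
  edge (7, 20)→(4, 20): d=(-3,0) right/bottom  bias=-1
    (0,2)@(1, 5): e=[0,0,45] → .  [on edge]
    (1,5)@(3, 11): e=[12,6,27] → X
    (2,5)@(5, 11): e=[42,-24,27] → .
    (1,6)@(3, 13): e=[6,18,21] → X
    (2,6)@(5, 13): e=[36,-12,21] → .
    (1,7)@(3, 15): e=[0,30,15] → X  [on edge]
    (2,7)@(5, 15): e=[30,0,15] → .  [on edge]
    (1,8)@(3, 17): e=[-6,42,9] → .
    (2,8)@(5, 17): e=[24,12,9] → X
    (3,8)@(7, 17): e=[54,-18,9] → .
    (2,9)@(5, 19): e=[18,24,3] → X
    (3,9)@(7, 19): e=[48,-6,3] → .
  covered (5 px):
    . . . .
    . . . .
    . . . .
    . . . .
    . . . .
    . X . .
    . X . .
    . X . .
    . . X .
    . . X .
    . . . .
    . . . .

Result: [[2,9],[2,10]]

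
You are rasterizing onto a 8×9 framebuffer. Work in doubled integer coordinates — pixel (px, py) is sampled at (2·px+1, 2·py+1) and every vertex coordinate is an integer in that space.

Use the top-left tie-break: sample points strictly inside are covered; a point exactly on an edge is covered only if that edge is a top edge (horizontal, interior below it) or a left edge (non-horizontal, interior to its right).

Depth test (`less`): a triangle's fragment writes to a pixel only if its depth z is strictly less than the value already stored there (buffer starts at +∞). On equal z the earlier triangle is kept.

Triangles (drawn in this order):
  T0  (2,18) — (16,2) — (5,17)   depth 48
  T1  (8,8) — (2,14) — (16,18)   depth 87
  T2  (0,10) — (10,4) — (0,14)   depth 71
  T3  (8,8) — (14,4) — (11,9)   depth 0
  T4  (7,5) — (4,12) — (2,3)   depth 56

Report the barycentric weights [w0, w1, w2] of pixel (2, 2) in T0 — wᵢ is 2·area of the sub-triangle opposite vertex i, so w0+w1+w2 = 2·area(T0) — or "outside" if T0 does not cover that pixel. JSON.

T0:
  2·area = 34
  edge (2, 18)→(16, 2): d=(14,-16) top-left  bias=+0
  edge (16, 2)→(5, 17): d=(-11,15) right/bottom  bias=-1
  edge (5, 17)→(2, 18): d=(-3,1) right/bottom  bias=-1
    (4,5)@(9, 11): e=[14,6,14] → █
    (5,5)@(11, 11): e=[46,-24,12] → ·
    (3,6)@(7, 13): e=[10,14,10] → █
    (4,6)@(9, 13): e=[42,-16,8] → ·
    (2,7)@(5, 15): e=[6,22,6] → █
    (3,7)@(7, 15): e=[38,-8,4] → ·
    (5,7)@(11, 15): e=[102,-68,0] → ·  [on edge]
    (1,8)@(3, 17): e=[2,30,2] → █
    (2,8)@(5, 17): e=[34,0,0] → ·  [on edge]
  covered (4 px):
    · · · · · · · ·
    · · · · · · · ·
    · · · · · · · ·
    · · · · · · · ·
    · · · · · · · ·
    · · · · █ · · ·
    · · · █ · · · ·
    · · █ · · · · ·
    · █ · · · · · ·
T1:
  2·area = 108  (B↔C swapped to make it positive)
  edge (8, 8)→(16, 18): d=(8,10) right/bottom  bias=-1
  edge (16, 18)→(2, 14): d=(-14,-4) top-left  bias=+0
  edge (2, 14)→(8, 8): d=(6,-6) top-left  bias=+0
    (7,0)@(15, 1): e=[-126,234,0] → ·  [on edge]
    (6,1)@(13, 3): e=[-90,198,0] → ·  [on edge]
    (5,2)@(11, 5): e=[-54,162,0] → ·  [on edge]
    (4,3)@(9, 7): e=[-18,126,0] → ·  [on edge]
    (3,4)@(7, 9): e=[18,90,0] → █  [on edge]
    (4,4)@(9, 9): e=[-2,98,12] → ·
    (2,5)@(5, 11): e=[54,54,0] → █  [on edge]
    (4,5)@(9, 11): e=[14,70,24] → █
    (5,5)@(11, 11): e=[-6,78,36] → ·
    (1,6)@(3, 13): e=[90,18,0] → █  [on edge]
    (5,6)@(11, 13): e=[10,50,48] → █
    (6,6)@(13, 13): e=[-10,58,60] → ·
    (0,7)@(1, 15): e=[126,-18,0] → ·  [on edge]
  covered (15 px):
    · · · · · · · ·
    · · · · · · · ·
    · · · · · · · ·
    · · · · · · · ·
    · · · █ · · · ·
    · · █ █ █ · · ·
    · █ █ █ █ █ · ·
    · · · █ █ █ █ ·
    · · · · · · █ █
T2:
  2·area = 40
  edge (0, 10)→(10, 4): d=(10,-6) top-left  bias=+0
  edge (10, 4)→(0, 14): d=(-10,10) right/bottom  bias=-1
  edge (0, 14)→(0, 10): d=(0,-4) top-left  bias=+0
    (6,0)@(13, 1): e=[-12,0,52] → ·  [on edge]
    (7,0)@(15, 1): e=[0,-20,60] → ·  [on edge]
    (5,1)@(11, 3): e=[-4,0,44] → ·  [on edge]
    (4,2)@(9, 5): e=[4,0,36] → ·  [on edge]
    (2,3)@(5, 7): e=[0,20,20] → █  [on edge]
    (3,3)@(7, 7): e=[12,0,28] → ·  [on edge]
    (1,4)@(3, 9): e=[8,20,12] → █
    (2,4)@(5, 9): e=[20,0,20] → ·  [on edge]
    (0,5)@(1, 11): e=[16,20,4] → █
    (1,5)@(3, 11): e=[28,0,12] → ·  [on edge]
    (0,6)@(1, 13): e=[36,0,4] → ·  [on edge]
  covered (3 px):
    · · · · · · · ·
    · · · · · · · ·
    · · · · · · · ·
    · · █ · · · · ·
    · █ · · · · · ·
    █ · · · · · · ·
    · · · · · · · ·
    · · · · · · · ·
    · · · · · · · ·
T3:
  2·area = 18
  edge (8, 8)→(14, 4): d=(6,-4) top-left  bias=+0
  edge (14, 4)→(11, 9): d=(-3,5) right/bottom  bias=-1
  edge (11, 9)→(8, 8): d=(-3,-1) top-left  bias=+0
    (6,2)@(13, 5): e=[2,2,14] → █
    (7,2)@(15, 5): e=[10,-8,16] → ·
    (2,3)@(5, 7): e=[-18,36,0] → ·  [on edge]
    (5,3)@(11, 7): e=[6,6,6] → █
    (6,3)@(13, 7): e=[14,-4,8] → ·
    (5,4)@(11, 9): e=[18,0,0] → ·  [on edge]
  covered (2 px):
    · · · · · · · ·
    · · · · · · · ·
    · · · · · · █ ·
    · · · · · █ · ·
    · · · · · · · ·
    · · · · · · · ·
    · · · · · · · ·
    · · · · · · · ·
    · · · · · · · ·
T4:
  2·area = 41
  edge (7, 5)→(4, 12): d=(-3,7) right/bottom  bias=-1
  edge (4, 12)→(2, 3): d=(-2,-9) top-left  bias=+0
  edge (2, 3)→(7, 5): d=(5,2) right/bottom  bias=-1
    (1,2)@(3, 5): e=[28,5,8] → █
    (2,2)@(5, 5): e=[14,23,4] → █
    (3,2)@(7, 5): e=[0,41,0] → ·  [on edge]
    (1,3)@(3, 7): e=[22,1,18] → █
    (3,3)@(7, 7): e=[-6,37,10] → ·
    (1,4)@(3, 9): e=[16,-3,28] → ·
    (2,4)@(5, 9): e=[2,15,24] → █
    (3,4)@(7, 9): e=[-12,33,20] → ·
    (2,5)@(5, 11): e=[-4,11,34] → ·
  covered (5 px):
    · · · · · · · ·
    · · · · · · · ·
    · █ █ · · · · ·
    · █ █ · · · · ·
    · · █ · · · · ·
    · · · · · · · ·
    · · · · · · · ·
    · · · · · · · ·
    · · · · · · · ·

Result: "outside"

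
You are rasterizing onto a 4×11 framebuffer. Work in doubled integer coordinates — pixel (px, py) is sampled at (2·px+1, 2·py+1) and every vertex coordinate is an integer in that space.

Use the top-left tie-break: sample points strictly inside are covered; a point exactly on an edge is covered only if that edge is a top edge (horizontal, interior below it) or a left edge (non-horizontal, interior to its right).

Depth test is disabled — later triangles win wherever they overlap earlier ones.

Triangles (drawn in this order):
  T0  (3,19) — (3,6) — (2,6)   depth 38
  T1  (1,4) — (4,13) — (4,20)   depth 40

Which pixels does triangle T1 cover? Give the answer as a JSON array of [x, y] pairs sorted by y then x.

T0:
  2·area = 13  (B↔C swapped to make it positive)
  edge (3, 19)→(2, 6): d=(-1,-13) top-left  bias=+0
  edge (2, 6)→(3, 6): d=(1,0) top-left  bias=+0
  edge (3, 6)→(3, 19): d=(0,13) right/bottom  bias=-1
    (1,0)@(3, 1): e=[18,-5,0] → .  [on edge]
    (1,1)@(3, 3): e=[16,-3,0] → .  [on edge]
    (1,2)@(3, 5): e=[14,-1,0] → .  [on edge]
    (1,3)@(3, 7): e=[12,1,0] → .  [on edge]
    (1,4)@(3, 9): e=[10,3,0] → .  [on edge]
    (1,5)@(3, 11): e=[8,5,0] → .  [on edge]
    (1,6)@(3, 13): e=[6,7,0] → .  [on edge]
    (1,7)@(3, 15): e=[4,9,0] → .  [on edge]
    (1,8)@(3, 17): e=[2,11,0] → .  [on edge]
    (1,9)@(3, 19): e=[0,13,0] → .  [on edge]
    (1,10)@(3, 21): e=[-2,15,0] → .  [on edge]
  covered (0 px):
    . . . .
    . . . .
    . . . .
    . . . .
    . . . .
    . . . .
    . . . .
    . . . .
    . . . .
    . . . .
    . . . .
T1:
  2·area = 21
  edge (1, 4)→(4, 13): d=(3,9) right/bottom  bias=-1
  edge (4, 13)→(4, 20): d=(0,7) right/bottom  bias=-1
  edge (4, 20)→(1, 4): d=(-3,-16) top-left  bias=+0
    (1,5)@(3, 11): e=[3,7,11] → X
    (2,5)@(5, 11): e=[-15,-7,43] → .
    (1,6)@(3, 13): e=[9,7,5] → X
    (2,6)@(5, 13): e=[-9,-7,37] → .
    (1,7)@(3, 15): e=[15,7,-1] → .
  covered (2 px):
    . . . .
    . . . .
    . . . .
    . . . .
    . . . .
    . X . .
    . X . .
    . . . .
    . . . .
    . . . .
    . . . .

Final: [[1,5],[1,6]]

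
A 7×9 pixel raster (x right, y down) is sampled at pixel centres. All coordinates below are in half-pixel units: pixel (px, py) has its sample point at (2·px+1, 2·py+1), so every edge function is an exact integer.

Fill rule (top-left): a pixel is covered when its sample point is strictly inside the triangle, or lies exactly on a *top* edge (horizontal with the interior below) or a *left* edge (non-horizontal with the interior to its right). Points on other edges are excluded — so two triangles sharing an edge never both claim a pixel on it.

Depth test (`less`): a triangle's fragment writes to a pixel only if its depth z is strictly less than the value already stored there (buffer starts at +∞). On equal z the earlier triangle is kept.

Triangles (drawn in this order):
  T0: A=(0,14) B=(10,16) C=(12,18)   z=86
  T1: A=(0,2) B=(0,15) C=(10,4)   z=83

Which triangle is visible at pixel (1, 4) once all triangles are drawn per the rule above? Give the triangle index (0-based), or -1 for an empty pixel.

T0:
  2·area = 16
  edge (0, 14)→(10, 16): d=(10,2) right/bottom  bias=-1
  edge (10, 16)→(12, 18): d=(2,2) right/bottom  bias=-1
  edge (12, 18)→(0, 14): d=(-12,-4) top-left  bias=+0
    (0,3)@(1, 7): e=[-72,0,88] → .  [on edge]
    (1,4)@(3, 9): e=[-56,0,72] → .  [on edge]
    (2,5)@(5, 11): e=[-40,0,56] → .  [on edge]
    (3,6)@(7, 13): e=[-24,0,40] → .  [on edge]
    (1,7)@(3, 15): e=[4,12,0] → X  [on edge]
    (2,7)@(5, 15): e=[0,8,8] → .  [on edge]
    (4,7)@(9, 15): e=[-8,0,24] → .  [on edge]
    (1,8)@(3, 17): e=[24,16,-24] → .
    (4,8)@(9, 17): e=[12,4,0] → X  [on edge]
    (5,8)@(11, 17): e=[8,0,8] → .  [on edge]
  covered (2 px):
    . . . . . . .
    . . . . . . .
    . . . . . . .
    . . . . . . .
    . . . . . . .
    . . . . . . .
    . . . . . . .
    . X . . . . .
    . . . . X . .
T1:
  2·area = 130  (B↔C swapped to make it positive)
  edge (0, 2)→(10, 4): d=(10,2) right/bottom  bias=-1
  edge (10, 4)→(0, 15): d=(-10,11) right/bottom  bias=-1
  edge (0, 15)→(0, 2): d=(0,-13) top-left  bias=+0
    (0,1)@(1, 3): e=[8,109,13] → X
    (1,1)@(3, 3): e=[4,87,39] → X
    (2,1)@(5, 3): e=[0,65,65] → .  [on edge]
    (0,2)@(1, 5): e=[28,89,13] → X
    (2,2)@(5, 5): e=[20,45,65] → X
    (3,2)@(7, 5): e=[16,23,91] → X
    (4,2)@(9, 5): e=[12,1,117] → X
    (5,2)@(11, 5): e=[8,-21,143] → .
    (0,3)@(1, 7): e=[48,69,13] → X
    (4,3)@(9, 7): e=[32,-19,117] → .
    (0,4)@(1, 9): e=[68,49,13] → X
    (3,4)@(7, 9): e=[56,-17,91] → .
  covered (17 px):
    . . . . . . .
    X X . . . . .
    X X X X X . .
    X X X X . . .
    X X X . . . .
    X X . . . . .
    X . . . . . .
    . . . . . . .
    . . . . . . .

Z-buffer (winner per pixel, '.' = empty):
  . . . . . . .
  1 1 . . . . .
  1 1 1 1 1 . .
  1 1 1 1 . . .
  1 1 1 . . . .
  1 1 . . . . .
  1 . . . . . .
  . 0 . . . . .
  . . . . 0 . .

Answer: 1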